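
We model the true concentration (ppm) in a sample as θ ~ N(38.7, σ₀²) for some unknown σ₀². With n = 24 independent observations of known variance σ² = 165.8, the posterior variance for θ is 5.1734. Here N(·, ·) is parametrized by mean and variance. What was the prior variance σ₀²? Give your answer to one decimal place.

σ₀² = 20.6

For the Normal–Normal model with known σ², precisions add: τ_n = τ₀ + n/σ².
So 1/σ₀² = 1/5.1734 − 24/165.8 = 0.193296 − 0.144753 = 0.048543.
Hence σ₀² = 1/0.048543 ≈ 20.6.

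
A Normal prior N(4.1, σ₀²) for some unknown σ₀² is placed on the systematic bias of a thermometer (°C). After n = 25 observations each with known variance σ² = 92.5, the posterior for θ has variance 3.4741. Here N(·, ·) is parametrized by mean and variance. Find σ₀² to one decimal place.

σ₀² = 56.9

Posterior precision equals prior precision plus data precision: 1/σ_n² = 1/σ₀² + n/σ².
So 1/σ₀² = 1/3.4741 − 25/92.5 = 0.287844 − 0.270270 = 0.017574.
Hence σ₀² = 1/0.017574 ≈ 56.9.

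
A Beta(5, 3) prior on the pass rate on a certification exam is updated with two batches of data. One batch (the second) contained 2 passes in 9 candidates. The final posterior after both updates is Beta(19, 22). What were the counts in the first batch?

Because Beta–binomial updating is additive in the counts, the combined data contributed (α_post−α_prior, β_post−β_prior) successes and failures.
Total across both batches: 19−5=14 passes, 22−3=19 failures.
Subtract the second batch: 14−2=12 passes and 19−7=12 failures.

12 passes and 12 failures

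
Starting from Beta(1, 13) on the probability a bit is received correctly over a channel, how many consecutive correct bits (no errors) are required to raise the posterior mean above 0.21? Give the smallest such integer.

After k correct bits and 0 errors the posterior is Beta(1+k, 13), with mean (1+k)/(1+13+k).
Set (1+k)/(14+k) > 0.21 and solve: k > (0.21·14 − 1)/(1 − 0.21) = 2.456.
The smallest integer exceeding 2.456 is 3, and checking k=3: (4)/(17) = 0.2353 > 0.21.

k = 3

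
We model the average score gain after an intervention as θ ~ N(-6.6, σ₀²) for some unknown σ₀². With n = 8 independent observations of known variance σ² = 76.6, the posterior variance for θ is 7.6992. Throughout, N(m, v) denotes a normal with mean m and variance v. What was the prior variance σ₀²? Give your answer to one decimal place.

For the Normal–Normal model with known σ², precisions add: τ_n = τ₀ + n/σ².
So 1/σ₀² = 1/7.6992 − 8/76.6 = 0.129884 − 0.104439 = 0.025445.
Hence σ₀² = 1/0.025445 ≈ 39.3.

σ₀² = 39.3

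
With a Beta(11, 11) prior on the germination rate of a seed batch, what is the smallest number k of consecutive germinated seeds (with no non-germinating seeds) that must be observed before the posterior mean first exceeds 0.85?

After k germinated seeds and 0 non-germinating seeds the posterior is Beta(11+k, 11), with mean (11+k)/(11+11+k).
Set (11+k)/(22+k) > 0.85 and solve: k > (0.85·22 − 11)/(1 − 0.85) = 51.333.
The smallest integer exceeding 51.333 is 52.

k = 52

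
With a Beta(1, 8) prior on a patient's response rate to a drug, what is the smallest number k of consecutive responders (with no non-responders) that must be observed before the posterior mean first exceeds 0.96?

After k responders and 0 non-responders the posterior is Beta(1+k, 8), with mean (1+k)/(1+8+k).
Set (1+k)/(9+k) > 0.96 and solve: k > (0.96·9 − 1)/(1 − 0.96) = 191.000.
The smallest integer exceeding 191.000 is 192, and checking k=192: (193)/(201) = 0.9602 > 0.96.

k = 192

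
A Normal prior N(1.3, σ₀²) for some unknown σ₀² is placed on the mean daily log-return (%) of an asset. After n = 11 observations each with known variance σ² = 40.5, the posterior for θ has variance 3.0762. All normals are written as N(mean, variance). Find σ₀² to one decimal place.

For the Normal–Normal model with known σ², precisions add: τ_n = τ₀ + n/σ².
So 1/σ₀² = 1/3.0762 − 11/40.5 = 0.325076 − 0.271605 = 0.053471.
Hence σ₀² = 1/0.053471 ≈ 18.7.

σ₀² = 18.7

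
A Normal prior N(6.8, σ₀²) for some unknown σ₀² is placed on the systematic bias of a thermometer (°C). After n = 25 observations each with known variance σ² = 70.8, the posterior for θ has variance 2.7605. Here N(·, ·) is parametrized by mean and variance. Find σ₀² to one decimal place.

Posterior precision equals prior precision plus data precision: 1/σ_n² = 1/σ₀² + n/σ².
So 1/σ₀² = 1/2.7605 − 25/70.8 = 0.362253 − 0.353107 = 0.009146.
Hence σ₀² = 1/0.009146 ≈ 109.3.

σ₀² = 109.3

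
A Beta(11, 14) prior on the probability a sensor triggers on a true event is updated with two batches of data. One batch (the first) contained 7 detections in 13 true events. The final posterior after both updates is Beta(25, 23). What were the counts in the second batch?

7 detections and 3 misses

Sequential conjugate updates are equivalent to a single update on the pooled data, so total successes = posterior α − prior α and total failures = posterior β − prior β.
Total across both batches: 25−11=14 detections, 23−14=9 misses.
Subtract the first batch: 14−7=7 detections and 9−6=3 misses.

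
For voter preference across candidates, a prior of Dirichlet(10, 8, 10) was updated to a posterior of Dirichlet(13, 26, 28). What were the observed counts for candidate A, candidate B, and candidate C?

For a Dirichlet(α) prior with multinomial counts c, the posterior is Dirichlet(α + c) componentwise.
Counts are posterior − prior componentwise: 13−10=3, 26−8=18, 28−10=18.

counts (3, 18, 18)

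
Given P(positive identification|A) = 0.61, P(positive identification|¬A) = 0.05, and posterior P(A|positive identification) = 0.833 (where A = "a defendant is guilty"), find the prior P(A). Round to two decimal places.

Bayes' rule in odds form gives O(A|E) = O(A)·[P(E|A)/P(E|¬A)], hence O(A) = O(A|E)/LR.
Posterior odds = 0.833/(1−0.833) = 4.9880. LR = 0.61/0.05 = 12.2000.
Prior odds = 4.9880/12.2000 = 0.4089, so P(A) = 0.4089/(1+0.4089) ≈ 0.29.

P(A) = 0.29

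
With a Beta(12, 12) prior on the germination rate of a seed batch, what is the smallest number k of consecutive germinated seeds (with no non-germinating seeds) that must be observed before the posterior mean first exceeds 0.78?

After k germinated seeds and 0 non-germinating seeds the posterior is Beta(12+k, 12), with mean (12+k)/(12+12+k).
Set (12+k)/(24+k) > 0.78 and solve: k > (0.78·24 − 12)/(1 − 0.78) = 30.545.
The smallest integer exceeding 30.545 is 31, and checking k=31: (43)/(55) = 0.7818 > 0.78.

k = 31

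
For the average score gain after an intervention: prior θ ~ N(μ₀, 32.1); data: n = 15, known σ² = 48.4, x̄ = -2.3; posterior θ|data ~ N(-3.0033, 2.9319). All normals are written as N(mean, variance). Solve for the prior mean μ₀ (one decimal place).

With known observation variance, the Normal–Normal posterior has precision τ_n = τ₀ + n/σ² and mean μ_n = (τ₀μ₀ + (n/σ²)x̄)/τ_n.
Here τ₀ = 1/32.1 = 0.031153 and τ_data = 15/48.4 = 0.309917, so τ_n = 0.341070.
Rearranging for μ₀: μ₀ = (μ_n·τ_n − τ_data·x̄)/τ₀ = (-3.0033·0.341070 − 0.309917·-2.3) / 0.031153 = -0.311526/0.031153 ≈ -10.0.

μ₀ = -10.0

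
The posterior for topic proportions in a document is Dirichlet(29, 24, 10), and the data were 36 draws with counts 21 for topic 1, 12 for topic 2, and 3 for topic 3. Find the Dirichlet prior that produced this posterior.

For a Dirichlet(α) prior with multinomial counts c, the posterior is Dirichlet(α + c) componentwise.
Subtract each count from the matching posterior parameter: 29−21=8, 24−12=12, 10−3=7.

Dirichlet(8, 12, 7)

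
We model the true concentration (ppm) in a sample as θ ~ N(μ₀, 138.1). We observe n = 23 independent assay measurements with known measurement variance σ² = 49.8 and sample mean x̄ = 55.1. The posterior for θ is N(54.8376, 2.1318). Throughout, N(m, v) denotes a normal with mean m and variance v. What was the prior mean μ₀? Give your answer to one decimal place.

The posterior mean is a precision-weighted average: μ_n = (τ₀μ₀ + τ_data·x̄)/(τ₀+τ_data), with τ₀=1/σ₀² and τ_data=n/σ².
Here τ₀ = 1/138.1 = 0.007241 and τ_data = 23/49.8 = 0.461847, so τ_n = 0.469088.
Rearranging for μ₀: μ₀ = (μ_n·τ_n − τ_data·x̄)/τ₀ = (54.8376·0.469088 − 0.461847·55.1) / 0.007241 = 0.275890/0.007241 ≈ 38.1.

μ₀ = 38.1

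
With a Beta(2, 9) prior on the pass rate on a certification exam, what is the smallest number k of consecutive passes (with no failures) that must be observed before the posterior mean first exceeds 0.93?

k = 118

After k passes and 0 failures the posterior is Beta(2+k, 9), with mean (2+k)/(2+9+k).
Set (2+k)/(11+k) > 0.93 and solve: k > (0.93·11 − 2)/(1 − 0.93) = 117.571.
The smallest integer exceeding 117.571 is 118.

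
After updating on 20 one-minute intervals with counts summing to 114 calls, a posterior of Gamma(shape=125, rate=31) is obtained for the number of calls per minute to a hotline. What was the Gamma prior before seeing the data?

A Gamma(α, β) prior (rate parametrization) on a Poisson rate with n observations summing to S gives posterior Gamma(α+S, β+n).
So α = 125 − 114 = 11 and β = 31 − 20 = 11.

Gamma(shape=11, rate=11)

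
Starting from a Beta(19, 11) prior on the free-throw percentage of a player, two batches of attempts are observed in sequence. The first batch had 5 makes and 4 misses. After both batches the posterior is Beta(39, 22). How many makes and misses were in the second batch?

Because Beta–binomial updating is additive in the counts, the combined data contributed (α_post−α_prior, β_post−β_prior) successes and failures.
Total across both batches: 39−19=20 makes, 22−11=11 misses.
Subtract the first batch: 20−5=15 makes and 11−4=7 misses.

15 makes and 7 misses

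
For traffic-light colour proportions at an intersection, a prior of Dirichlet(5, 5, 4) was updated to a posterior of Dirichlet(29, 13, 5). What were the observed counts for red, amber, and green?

counts (24, 8, 1)

For a Dirichlet(α) prior with multinomial counts c, the posterior is Dirichlet(α + c) componentwise.
Counts are posterior − prior componentwise: 29−5=24, 13−5=8, 5−4=1.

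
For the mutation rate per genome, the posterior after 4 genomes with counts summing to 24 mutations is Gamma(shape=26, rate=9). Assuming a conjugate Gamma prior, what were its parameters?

A Gamma(α, β) prior (rate parametrization) on a Poisson rate with n observations summing to S gives posterior Gamma(α+S, β+n).
So α = 26 − 24 = 2 and β = 9 − 4 = 5.

Gamma(shape=2, rate=5)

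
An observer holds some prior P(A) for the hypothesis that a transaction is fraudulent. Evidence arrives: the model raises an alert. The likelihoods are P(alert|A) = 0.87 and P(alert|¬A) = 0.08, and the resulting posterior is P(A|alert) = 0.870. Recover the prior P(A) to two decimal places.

P(A) = 0.38

Bayes' rule in odds form gives O(A|E) = O(A)·[P(E|A)/P(E|¬A)], hence O(A) = O(A|E)/LR.
Posterior odds = 0.870/(1−0.870) = 6.6923. LR = 0.87/0.08 = 10.8750.
Prior odds = 6.6923/10.8750 = 0.6154, so P(A) = 0.6154/(1+0.6154) ≈ 0.38.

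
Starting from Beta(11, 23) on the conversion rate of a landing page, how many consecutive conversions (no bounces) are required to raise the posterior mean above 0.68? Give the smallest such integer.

k = 38

After k conversions and 0 bounces the posterior is Beta(11+k, 23), with mean (11+k)/(11+23+k).
Set (11+k)/(34+k) > 0.68 and solve: k > (0.68·34 − 11)/(1 − 0.68) = 37.875.
The smallest integer exceeding 37.875 is 38, and checking k=38: (49)/(72) = 0.6806 > 0.68.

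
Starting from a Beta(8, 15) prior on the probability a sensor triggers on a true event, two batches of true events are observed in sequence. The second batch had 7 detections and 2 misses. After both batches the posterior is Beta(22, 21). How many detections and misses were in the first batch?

Because Beta–binomial updating is additive in the counts, the combined data contributed (α_post−α_prior, β_post−β_prior) successes and failures.
Total across both batches: 22−8=14 detections, 21−15=6 misses.
Subtract the second batch: 14−7=7 detections and 6−2=4 misses.

7 detections and 4 misses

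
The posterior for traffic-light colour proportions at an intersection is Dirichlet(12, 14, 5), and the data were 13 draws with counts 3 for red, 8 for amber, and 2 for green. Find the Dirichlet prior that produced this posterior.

For a Dirichlet(α) prior with multinomial counts c, the posterior is Dirichlet(α + c) componentwise.
Subtract each count from the matching posterior parameter: 12−3=9, 14−8=6, 5−2=3.

Dirichlet(9, 6, 3)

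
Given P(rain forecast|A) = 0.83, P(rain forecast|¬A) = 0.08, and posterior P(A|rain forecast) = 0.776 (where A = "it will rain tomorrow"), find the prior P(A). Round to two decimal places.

Bayes' rule in odds form gives O(A|E) = O(A)·[P(E|A)/P(E|¬A)], hence O(A) = O(A|E)/LR.
Posterior odds = 0.776/(1−0.776) = 3.4643. LR = 0.83/0.08 = 10.3750.
Prior odds = 3.4643/10.3750 = 0.3339, so P(A) = 0.3339/(1+0.3339) ≈ 0.25.

P(A) = 0.25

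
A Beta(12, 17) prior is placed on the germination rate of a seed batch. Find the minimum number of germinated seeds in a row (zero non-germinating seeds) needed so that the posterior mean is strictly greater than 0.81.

After k germinated seeds and 0 non-germinating seeds the posterior is Beta(12+k, 17), with mean (12+k)/(12+17+k).
Set (12+k)/(29+k) > 0.81 and solve: k > (0.81·29 − 12)/(1 − 0.81) = 60.474.
The smallest integer exceeding 60.474 is 61, and checking k=61: (73)/(90) = 0.8111 > 0.81.

k = 61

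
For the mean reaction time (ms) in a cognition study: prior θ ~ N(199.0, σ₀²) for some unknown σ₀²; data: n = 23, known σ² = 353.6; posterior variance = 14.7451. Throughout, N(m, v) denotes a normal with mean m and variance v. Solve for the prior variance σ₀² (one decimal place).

Posterior precision equals prior precision plus data precision: 1/σ_n² = 1/σ₀² + n/σ².
So 1/σ₀² = 1/14.7451 − 23/353.6 = 0.067819 − 0.065045 = 0.002774.
Hence σ₀² = 1/0.002774 ≈ 360.5.

σ₀² = 360.5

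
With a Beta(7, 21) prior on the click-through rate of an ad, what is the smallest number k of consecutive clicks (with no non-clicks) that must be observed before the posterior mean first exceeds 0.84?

k = 104

After k clicks and 0 non-clicks the posterior is Beta(7+k, 21), with mean (7+k)/(7+21+k).
Set (7+k)/(28+k) > 0.84 and solve: k > (0.84·28 − 7)/(1 − 0.84) = 103.250.
The smallest integer exceeding 103.250 is 104.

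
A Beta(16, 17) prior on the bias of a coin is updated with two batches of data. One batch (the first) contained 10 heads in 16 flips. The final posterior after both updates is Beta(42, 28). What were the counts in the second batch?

16 heads and 5 tails

Sequential conjugate updates are equivalent to a single update on the pooled data, so total successes = posterior α − prior α and total failures = posterior β − prior β.
Total across both batches: 42−16=26 heads, 28−17=11 tails.
Subtract the first batch: 26−10=16 heads and 11−6=5 tails.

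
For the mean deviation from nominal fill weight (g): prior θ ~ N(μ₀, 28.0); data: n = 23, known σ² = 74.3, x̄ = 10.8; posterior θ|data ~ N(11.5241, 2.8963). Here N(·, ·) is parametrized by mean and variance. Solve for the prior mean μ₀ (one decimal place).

The posterior mean is a precision-weighted average: μ_n = (τ₀μ₀ + τ_data·x̄)/(τ₀+τ_data), with τ₀=1/σ₀² and τ_data=n/σ².
Here τ₀ = 1/28.0 = 0.035714 and τ_data = 23/74.3 = 0.309556, so τ_n = 0.345270.
Rearranging for μ₀: μ₀ = (μ_n·τ_n − τ_data·x̄)/τ₀ = (11.5241·0.345270 − 0.309556·10.8) / 0.035714 = 0.635721/0.035714 ≈ 17.8.

μ₀ = 17.8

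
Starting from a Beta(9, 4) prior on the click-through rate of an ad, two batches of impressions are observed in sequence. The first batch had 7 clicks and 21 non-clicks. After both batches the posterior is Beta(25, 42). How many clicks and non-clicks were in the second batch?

Sequential conjugate updates are equivalent to a single update on the pooled data, so total successes = posterior α − prior α and total failures = posterior β − prior β.
Total across both batches: 25−9=16 clicks, 42−4=38 non-clicks.
Subtract the first batch: 16−7=9 clicks and 38−21=17 non-clicks.

9 clicks and 17 non-clicks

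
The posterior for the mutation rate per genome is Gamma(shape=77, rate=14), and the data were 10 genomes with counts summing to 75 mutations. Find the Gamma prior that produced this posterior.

Gamma(shape=2, rate=4)

A Gamma(α, β) prior (rate parametrization) on a Poisson rate with n observations summing to S gives posterior Gamma(α+S, β+n).
So α = 77 − 75 = 2 and β = 14 − 10 = 4.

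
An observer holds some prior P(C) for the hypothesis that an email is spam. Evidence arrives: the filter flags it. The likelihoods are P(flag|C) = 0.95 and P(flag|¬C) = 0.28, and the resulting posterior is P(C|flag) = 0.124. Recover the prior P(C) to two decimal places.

Bayes' rule in odds form gives O(C|E) = O(C)·[P(E|C)/P(E|¬C)], hence O(C) = O(C|E)/LR.
Posterior odds = 0.124/(1−0.124) = 0.1416. LR = 0.95/0.28 = 3.3929.
Prior odds = 0.1416/3.3929 = 0.0417, so P(C) = 0.0417/(1+0.0417) ≈ 0.04.

P(C) = 0.04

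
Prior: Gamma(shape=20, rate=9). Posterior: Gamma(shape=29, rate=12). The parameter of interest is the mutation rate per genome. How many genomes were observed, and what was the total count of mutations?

A Gamma(α, β) prior (rate parametrization) on a Poisson rate with n observations summing to S gives posterior Gamma(α+S, β+n).
Matching: Σxᵢ = 29 − 20 = 9 and n = 12 − 9 = 3.

n = 3 genomes with total 9 mutations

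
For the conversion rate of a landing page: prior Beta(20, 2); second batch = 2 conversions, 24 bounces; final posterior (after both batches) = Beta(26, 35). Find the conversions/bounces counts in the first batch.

Because Beta–binomial updating is additive in the counts, the combined data contributed (α_post−α_prior, β_post−β_prior) successes and failures.
Total across both batches: 26−20=6 conversions, 35−2=33 bounces.
Subtract the second batch: 6−2=4 conversions and 33−24=9 bounces.

4 conversions and 9 bounces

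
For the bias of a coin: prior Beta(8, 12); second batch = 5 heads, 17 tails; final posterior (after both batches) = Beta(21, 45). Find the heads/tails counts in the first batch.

8 heads and 16 tails

Because Beta–binomial updating is additive in the counts, the combined data contributed (α_post−α_prior, β_post−β_prior) successes and failures.
Total across both batches: 21−8=13 heads, 45−12=33 tails.
Subtract the second batch: 13−5=8 heads and 33−17=16 tails.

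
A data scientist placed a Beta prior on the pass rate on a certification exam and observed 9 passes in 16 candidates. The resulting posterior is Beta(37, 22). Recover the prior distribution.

Beta(28, 15)

Beta is conjugate to the binomial likelihood: posterior = Beta(α+s, β+f).
So α = 37 − 9 = 28 and β = 22 − 7 = 15.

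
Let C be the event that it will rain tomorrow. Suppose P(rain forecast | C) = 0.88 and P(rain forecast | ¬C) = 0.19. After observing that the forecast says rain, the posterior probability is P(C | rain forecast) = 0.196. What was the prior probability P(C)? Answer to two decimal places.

P(C) = 0.05

In odds form, posterior odds = prior odds × likelihood ratio, so prior odds = posterior odds ÷ LR.
Posterior odds = 0.196/(1−0.196) = 0.2438. LR = 0.88/0.19 = 4.6316.
Prior odds = 0.2438/4.6316 = 0.0526, so P(C) = 0.0526/(1+0.0526) ≈ 0.05.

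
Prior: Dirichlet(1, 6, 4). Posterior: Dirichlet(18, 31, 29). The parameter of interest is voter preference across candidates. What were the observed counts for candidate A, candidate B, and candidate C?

counts (17, 25, 25)

For a Dirichlet(α) prior with multinomial counts c, the posterior is Dirichlet(α + c) componentwise.
Counts are posterior − prior componentwise: 18−1=17, 31−6=25, 29−4=25.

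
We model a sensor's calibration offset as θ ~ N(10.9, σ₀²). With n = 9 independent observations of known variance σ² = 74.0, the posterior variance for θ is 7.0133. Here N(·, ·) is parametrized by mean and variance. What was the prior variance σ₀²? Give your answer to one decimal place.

σ₀² = 47.7

For the Normal–Normal model with known σ², precisions add: τ_n = τ₀ + n/σ².
So 1/σ₀² = 1/7.0133 − 9/74.0 = 0.142586 − 0.121622 = 0.020964.
Hence σ₀² = 1/0.020964 ≈ 47.7.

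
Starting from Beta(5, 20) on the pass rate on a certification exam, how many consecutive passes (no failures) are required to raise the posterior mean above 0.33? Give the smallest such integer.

k = 5

After k passes and 0 failures the posterior is Beta(5+k, 20), with mean (5+k)/(5+20+k).
Set (5+k)/(25+k) > 0.33 and solve: k > (0.33·25 − 5)/(1 − 0.33) = 4.851.
The smallest integer exceeding 4.851 is 5.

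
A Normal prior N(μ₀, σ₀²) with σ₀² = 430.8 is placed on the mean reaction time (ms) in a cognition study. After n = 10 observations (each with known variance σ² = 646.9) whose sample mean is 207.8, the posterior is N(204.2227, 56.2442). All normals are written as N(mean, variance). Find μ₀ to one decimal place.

With known observation variance, the Normal–Normal posterior has precision τ_n = τ₀ + n/σ² and mean μ_n = (τ₀μ₀ + (n/σ²)x̄)/τ_n.
Here τ₀ = 1/430.8 = 0.002321 and τ_data = 10/646.9 = 0.015458, so τ_n = 0.017779.
Rearranging for μ₀: μ₀ = (μ_n·τ_n − τ_data·x̄)/τ₀ = (204.2227·0.017779 − 0.015458·207.8) / 0.002321 = 0.418703/0.002321 ≈ 180.4.

μ₀ = 180.4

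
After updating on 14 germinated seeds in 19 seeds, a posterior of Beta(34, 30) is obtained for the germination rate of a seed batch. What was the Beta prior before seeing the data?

Under Beta–binomial conjugacy the posterior parameters are (a+s, b+f).
Subtract the data counts: 34−14=20, 30−5=25.

Beta(20, 25)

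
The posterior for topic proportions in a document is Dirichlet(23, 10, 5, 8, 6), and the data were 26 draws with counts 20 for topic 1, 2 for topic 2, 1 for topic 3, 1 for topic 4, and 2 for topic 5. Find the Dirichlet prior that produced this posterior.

For a Dirichlet(α) prior with multinomial counts c, the posterior is Dirichlet(α + c) componentwise.
Subtract each count from the matching posterior parameter: 23−20=3, 10−2=8, 5−1=4, 8−1=7, 6−2=4.

Dirichlet(3, 8, 4, 7, 4)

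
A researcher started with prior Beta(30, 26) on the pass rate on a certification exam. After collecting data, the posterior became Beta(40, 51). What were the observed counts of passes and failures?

10 passes and 25 failures

A Beta(α, β) prior with s successes and f failures in binomial data gives a Beta(α+s, β+f) posterior.
So s = 40 − 30 = 10 and f = 51 − 26 = 25.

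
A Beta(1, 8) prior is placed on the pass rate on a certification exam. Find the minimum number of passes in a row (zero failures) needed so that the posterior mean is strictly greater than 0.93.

After k passes and 0 failures the posterior is Beta(1+k, 8), with mean (1+k)/(1+8+k).
Set (1+k)/(9+k) > 0.93 and solve: k > (0.93·9 − 1)/(1 − 0.93) = 105.286.
The smallest integer exceeding 105.286 is 106.

k = 106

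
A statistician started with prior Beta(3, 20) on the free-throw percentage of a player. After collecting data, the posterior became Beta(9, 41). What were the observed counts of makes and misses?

6 makes and 21 misses

Under Beta–binomial conjugacy the posterior parameters are (a+s, b+f).
So s = 9 − 3 = 6 and f = 41 − 20 = 21.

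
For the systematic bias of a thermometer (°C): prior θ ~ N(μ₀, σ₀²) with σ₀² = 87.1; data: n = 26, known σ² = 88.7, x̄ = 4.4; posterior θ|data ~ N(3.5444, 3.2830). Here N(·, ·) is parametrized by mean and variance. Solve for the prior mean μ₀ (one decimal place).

μ₀ = -18.3

With known observation variance, the Normal–Normal posterior has precision τ_n = τ₀ + n/σ² and mean μ_n = (τ₀μ₀ + (n/σ²)x̄)/τ_n.
Here τ₀ = 1/87.1 = 0.011481 and τ_data = 26/88.7 = 0.293123, so τ_n = 0.304604.
Rearranging for μ₀: μ₀ = (μ_n·τ_n − τ_data·x̄)/τ₀ = (3.5444·0.304604 − 0.293123·4.4) / 0.011481 = -0.210103/0.011481 ≈ -18.3.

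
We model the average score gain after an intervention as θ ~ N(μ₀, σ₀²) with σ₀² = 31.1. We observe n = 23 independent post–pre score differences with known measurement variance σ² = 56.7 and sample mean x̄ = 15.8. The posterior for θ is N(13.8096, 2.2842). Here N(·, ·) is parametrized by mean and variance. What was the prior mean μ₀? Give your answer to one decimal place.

The posterior mean is a precision-weighted average: μ_n = (τ₀μ₀ + τ_data·x̄)/(τ₀+τ_data), with τ₀=1/σ₀² and τ_data=n/σ².
Here τ₀ = 1/31.1 = 0.032154 and τ_data = 23/56.7 = 0.405644, so τ_n = 0.437798.
Rearranging for μ₀: μ₀ = (μ_n·τ_n − τ_data·x̄)/τ₀ = (13.8096·0.437798 − 0.405644·15.8) / 0.032154 = -0.363360/0.032154 ≈ -11.3.

μ₀ = -11.3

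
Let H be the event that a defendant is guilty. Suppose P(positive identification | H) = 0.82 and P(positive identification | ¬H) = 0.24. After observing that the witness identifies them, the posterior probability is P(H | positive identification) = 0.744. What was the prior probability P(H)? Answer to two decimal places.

In odds form, posterior odds = prior odds × likelihood ratio, so prior odds = posterior odds ÷ LR.
Posterior odds = 0.744/(1−0.744) = 2.9062. LR = 0.82/0.24 = 3.4167.
Prior odds = 2.9062/3.4167 = 0.8506, so P(H) = 0.8506/(1+0.8506) ≈ 0.46.

P(H) = 0.46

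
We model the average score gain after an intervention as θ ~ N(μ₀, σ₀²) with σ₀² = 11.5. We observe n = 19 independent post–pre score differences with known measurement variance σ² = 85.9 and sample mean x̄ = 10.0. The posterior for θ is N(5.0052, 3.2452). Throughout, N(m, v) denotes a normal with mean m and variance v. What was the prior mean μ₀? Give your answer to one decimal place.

The posterior mean is a precision-weighted average: μ_n = (τ₀μ₀ + τ_data·x̄)/(τ₀+τ_data), with τ₀=1/σ₀² and τ_data=n/σ².
Here τ₀ = 1/11.5 = 0.086957 and τ_data = 19/85.9 = 0.221187, so τ_n = 0.308144.
Rearranging for μ₀: μ₀ = (μ_n·τ_n − τ_data·x̄)/τ₀ = (5.0052·0.308144 − 0.221187·10.0) / 0.086957 = -0.669548/0.086957 ≈ -7.7.

μ₀ = -7.7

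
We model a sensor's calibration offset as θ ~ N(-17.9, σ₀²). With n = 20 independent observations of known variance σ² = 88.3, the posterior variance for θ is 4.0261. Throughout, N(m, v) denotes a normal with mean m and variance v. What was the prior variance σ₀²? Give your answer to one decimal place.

σ₀² = 45.7

Posterior precision equals prior precision plus data precision: 1/σ_n² = 1/σ₀² + n/σ².
So 1/σ₀² = 1/4.0261 − 20/88.3 = 0.248379 − 0.226501 = 0.021878.
Hence σ₀² = 1/0.021878 ≈ 45.7.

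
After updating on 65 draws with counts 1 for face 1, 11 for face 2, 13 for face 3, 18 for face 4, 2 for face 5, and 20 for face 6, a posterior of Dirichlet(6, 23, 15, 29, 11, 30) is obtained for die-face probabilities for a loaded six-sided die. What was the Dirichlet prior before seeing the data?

For a Dirichlet(α) prior with multinomial counts c, the posterior is Dirichlet(α + c) componentwise.
Subtract each count from the matching posterior parameter: 6−1=5, 23−11=12, 15−13=2, 29−18=11, 11−2=9, 30−20=10.

Dirichlet(5, 12, 2, 11, 9, 10)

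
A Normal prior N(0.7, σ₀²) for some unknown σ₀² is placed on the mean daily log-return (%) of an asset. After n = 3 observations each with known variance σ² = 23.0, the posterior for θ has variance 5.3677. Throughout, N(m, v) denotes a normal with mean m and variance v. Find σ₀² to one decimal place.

σ₀² = 17.9

For the Normal–Normal model with known σ², precisions add: τ_n = τ₀ + n/σ².
So 1/σ₀² = 1/5.3677 − 3/23.0 = 0.186300 − 0.130435 = 0.055865.
Hence σ₀² = 1/0.055865 ≈ 17.9.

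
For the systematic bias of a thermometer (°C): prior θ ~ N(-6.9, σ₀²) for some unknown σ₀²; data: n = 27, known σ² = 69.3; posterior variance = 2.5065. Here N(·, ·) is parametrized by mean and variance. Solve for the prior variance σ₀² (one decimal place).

σ₀² = 106.9

For the Normal–Normal model with known σ², precisions add: τ_n = τ₀ + n/σ².
So 1/σ₀² = 1/2.5065 − 27/69.3 = 0.398963 − 0.389610 = 0.009353.
Hence σ₀² = 1/0.009353 ≈ 106.9.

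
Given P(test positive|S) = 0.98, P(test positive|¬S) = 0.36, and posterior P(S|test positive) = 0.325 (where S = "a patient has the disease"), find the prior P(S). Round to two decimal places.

P(S) = 0.15

Bayes' rule in odds form gives O(S|E) = O(S)·[P(E|S)/P(E|¬S)], hence O(S) = O(S|E)/LR.
Posterior odds = 0.325/(1−0.325) = 0.4815. LR = 0.98/0.36 = 2.7222.
Prior odds = 0.4815/2.7222 = 0.1769, so P(S) = 0.1769/(1+0.1769) ≈ 0.15.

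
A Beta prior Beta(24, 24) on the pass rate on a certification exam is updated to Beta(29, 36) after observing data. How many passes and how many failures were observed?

Beta is conjugate to the binomial likelihood: posterior = Beta(a+s, b+f).
So s = 29 − 24 = 5 and f = 36 − 24 = 12.

5 passes and 12 failures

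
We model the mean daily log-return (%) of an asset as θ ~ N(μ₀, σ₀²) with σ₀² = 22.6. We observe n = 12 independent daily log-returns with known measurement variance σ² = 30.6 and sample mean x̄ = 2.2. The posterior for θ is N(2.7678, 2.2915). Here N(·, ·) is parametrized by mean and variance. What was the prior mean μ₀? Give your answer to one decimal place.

The posterior mean is a precision-weighted average: μ_n = (τ₀μ₀ + τ_data·x̄)/(τ₀+τ_data), with τ₀=1/σ₀² and τ_data=n/σ².
Here τ₀ = 1/22.6 = 0.044248 and τ_data = 12/30.6 = 0.392157, so τ_n = 0.436405.
Rearranging for μ₀: μ₀ = (μ_n·τ_n − τ_data·x̄)/τ₀ = (2.7678·0.436405 − 0.392157·2.2) / 0.044248 = 0.345136/0.044248 ≈ 7.8.

μ₀ = 7.8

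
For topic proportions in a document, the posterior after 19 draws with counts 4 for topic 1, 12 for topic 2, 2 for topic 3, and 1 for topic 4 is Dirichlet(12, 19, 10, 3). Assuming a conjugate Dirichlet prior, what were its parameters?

Dirichlet(8, 7, 8, 2)

For a Dirichlet(α) prior with multinomial counts c, the posterior is Dirichlet(α + c) componentwise.
Subtract each count from the matching posterior parameter: 12−4=8, 19−12=7, 10−2=8, 3−1=2.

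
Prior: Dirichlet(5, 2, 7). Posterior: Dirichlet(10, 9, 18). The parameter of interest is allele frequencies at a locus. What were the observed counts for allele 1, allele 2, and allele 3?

For a Dirichlet(α) prior with multinomial counts c, the posterior is Dirichlet(α + c) componentwise.
Counts are posterior − prior componentwise: 10−5=5, 9−2=7, 18−7=11.

counts (5, 7, 11)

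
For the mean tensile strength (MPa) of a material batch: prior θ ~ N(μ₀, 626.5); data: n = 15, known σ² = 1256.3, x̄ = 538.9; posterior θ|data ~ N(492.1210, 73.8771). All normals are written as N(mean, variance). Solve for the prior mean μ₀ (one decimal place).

The posterior mean is a precision-weighted average: μ_n = (τ₀μ₀ + τ_data·x̄)/(τ₀+τ_data), with τ₀=1/σ₀² and τ_data=n/σ².
Here τ₀ = 1/626.5 = 0.001596 and τ_data = 15/1256.3 = 0.011940, so τ_n = 0.013536.
Rearranging for μ₀: μ₀ = (μ_n·τ_n − τ_data·x̄)/τ₀ = (492.1210·0.013536 − 0.011940·538.9) / 0.001596 = 0.226884/0.001596 ≈ 142.2.

μ₀ = 142.2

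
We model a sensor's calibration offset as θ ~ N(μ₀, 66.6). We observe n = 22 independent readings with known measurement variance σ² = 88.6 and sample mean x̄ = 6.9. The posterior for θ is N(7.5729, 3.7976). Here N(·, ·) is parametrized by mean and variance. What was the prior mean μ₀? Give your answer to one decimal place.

With known observation variance, the Normal–Normal posterior has precision τ_n = τ₀ + n/σ² and mean μ_n = (τ₀μ₀ + (n/σ²)x̄)/τ_n.
Here τ₀ = 1/66.6 = 0.015015 and τ_data = 22/88.6 = 0.248307, so τ_n = 0.263322.
Rearranging for μ₀: μ₀ = (μ_n·τ_n − τ_data·x̄)/τ₀ = (7.5729·0.263322 − 0.248307·6.9) / 0.015015 = 0.280793/0.015015 ≈ 18.7.

μ₀ = 18.7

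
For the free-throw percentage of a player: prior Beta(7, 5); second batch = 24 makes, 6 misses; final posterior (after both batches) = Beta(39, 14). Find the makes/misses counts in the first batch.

Because Beta–binomial updating is additive in the counts, the combined data contributed (α_post−α_prior, β_post−β_prior) successes and failures.
Total across both batches: 39−7=32 makes, 14−5=9 misses.
Subtract the second batch: 32−24=8 makes and 9−6=3 misses.

8 makes and 3 misses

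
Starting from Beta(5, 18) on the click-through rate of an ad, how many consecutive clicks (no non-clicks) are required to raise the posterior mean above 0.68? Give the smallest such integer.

After k clicks and 0 non-clicks the posterior is Beta(5+k, 18), with mean (5+k)/(5+18+k).
Set (5+k)/(23+k) > 0.68 and solve: k > (0.68·23 − 5)/(1 − 0.68) = 33.250.
The smallest integer exceeding 33.250 is 34.

k = 34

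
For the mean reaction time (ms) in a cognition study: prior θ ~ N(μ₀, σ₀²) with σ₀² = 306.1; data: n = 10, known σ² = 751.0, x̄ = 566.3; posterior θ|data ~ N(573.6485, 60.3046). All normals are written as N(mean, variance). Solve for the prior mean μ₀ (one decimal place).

The posterior mean is a precision-weighted average: μ_n = (τ₀μ₀ + τ_data·x̄)/(τ₀+τ_data), with τ₀=1/σ₀² and τ_data=n/σ².
Here τ₀ = 1/306.1 = 0.003267 and τ_data = 10/751.0 = 0.013316, so τ_n = 0.016583.
Rearranging for μ₀: μ₀ = (μ_n·τ_n − τ_data·x̄)/τ₀ = (573.6485·0.016583 − 0.013316·566.3) / 0.003267 = 1.971962/0.003267 ≈ 603.6.

μ₀ = 603.6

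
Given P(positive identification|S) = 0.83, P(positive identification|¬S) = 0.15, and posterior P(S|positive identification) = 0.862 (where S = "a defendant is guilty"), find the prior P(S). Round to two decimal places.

P(S) = 0.53

In odds form, posterior odds = prior odds × likelihood ratio, so prior odds = posterior odds ÷ LR.
Posterior odds = 0.862/(1−0.862) = 6.2464. LR = 0.83/0.15 = 5.5333.
Prior odds = 6.2464/5.5333 = 1.1289, so P(S) = 1.1289/(1+1.1289) ≈ 0.53.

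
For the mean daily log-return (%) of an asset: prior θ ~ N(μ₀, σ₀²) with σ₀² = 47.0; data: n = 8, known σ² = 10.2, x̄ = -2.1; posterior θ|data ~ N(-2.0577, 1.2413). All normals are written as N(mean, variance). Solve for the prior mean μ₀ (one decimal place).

μ₀ = -0.5

The posterior mean is a precision-weighted average: μ_n = (τ₀μ₀ + τ_data·x̄)/(τ₀+τ_data), with τ₀=1/σ₀² and τ_data=n/σ².
Here τ₀ = 1/47.0 = 0.021277 and τ_data = 8/10.2 = 0.784314, so τ_n = 0.805591.
Rearranging for μ₀: μ₀ = (μ_n·τ_n − τ_data·x̄)/τ₀ = (-2.0577·0.805591 − 0.784314·-2.1) / 0.021277 = -0.010605/0.021277 ≈ -0.5.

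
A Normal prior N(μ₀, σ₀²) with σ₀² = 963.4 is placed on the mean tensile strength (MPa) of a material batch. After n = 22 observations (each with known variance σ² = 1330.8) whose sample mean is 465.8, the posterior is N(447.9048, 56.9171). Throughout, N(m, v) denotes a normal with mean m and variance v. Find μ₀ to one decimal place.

μ₀ = 162.9

The posterior mean is a precision-weighted average: μ_n = (τ₀μ₀ + τ_data·x̄)/(τ₀+τ_data), with τ₀=1/σ₀² and τ_data=n/σ².
Here τ₀ = 1/963.4 = 0.001038 and τ_data = 22/1330.8 = 0.016531, so τ_n = 0.017569.
Rearranging for μ₀: μ₀ = (μ_n·τ_n − τ_data·x̄)/τ₀ = (447.9048·0.017569 − 0.016531·465.8) / 0.001038 = 0.169100/0.001038 ≈ 162.9.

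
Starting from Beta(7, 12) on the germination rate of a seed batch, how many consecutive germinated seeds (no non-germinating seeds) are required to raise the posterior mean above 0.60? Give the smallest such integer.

After k germinated seeds and 0 non-germinating seeds the posterior is Beta(7+k, 12), with mean (7+k)/(7+12+k).
Set (7+k)/(19+k) > 0.60 and solve: k > (0.60·19 − 7)/(1 − 0.60) = 11.000.
The smallest integer exceeding 11.000 is 12, and checking k=12: (19)/(31) = 0.6129 > 0.60.

k = 12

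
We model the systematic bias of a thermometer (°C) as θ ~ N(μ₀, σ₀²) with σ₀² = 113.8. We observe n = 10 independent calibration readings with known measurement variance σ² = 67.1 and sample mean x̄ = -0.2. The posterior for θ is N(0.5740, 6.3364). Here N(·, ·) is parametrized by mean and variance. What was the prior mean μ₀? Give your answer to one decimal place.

μ₀ = 13.7

With known observation variance, the Normal–Normal posterior has precision τ_n = τ₀ + n/σ² and mean μ_n = (τ₀μ₀ + (n/σ²)x̄)/τ_n.
Here τ₀ = 1/113.8 = 0.008787 and τ_data = 10/67.1 = 0.149031, so τ_n = 0.157818.
Rearranging for μ₀: μ₀ = (μ_n·τ_n − τ_data·x̄)/τ₀ = (0.5740·0.157818 − 0.149031·-0.2) / 0.008787 = 0.120394/0.008787 ≈ 13.7.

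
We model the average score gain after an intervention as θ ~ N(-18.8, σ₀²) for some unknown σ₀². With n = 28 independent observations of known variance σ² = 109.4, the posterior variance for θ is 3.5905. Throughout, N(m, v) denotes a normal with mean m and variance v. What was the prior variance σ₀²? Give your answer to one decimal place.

σ₀² = 44.3

For the Normal–Normal model with known σ², precisions add: τ_n = τ₀ + n/σ².
So 1/σ₀² = 1/3.5905 − 28/109.4 = 0.278513 − 0.255941 = 0.022572.
Hence σ₀² = 1/0.022572 ≈ 44.3.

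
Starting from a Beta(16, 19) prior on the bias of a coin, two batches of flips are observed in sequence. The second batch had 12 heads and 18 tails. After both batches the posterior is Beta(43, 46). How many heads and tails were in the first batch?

Because Beta–binomial updating is additive in the counts, the combined data contributed (α_post−α_prior, β_post−β_prior) successes and failures.
Total across both batches: 43−16=27 heads, 46−19=27 tails.
Subtract the second batch: 27−12=15 heads and 27−18=9 tails.

15 heads and 9 tails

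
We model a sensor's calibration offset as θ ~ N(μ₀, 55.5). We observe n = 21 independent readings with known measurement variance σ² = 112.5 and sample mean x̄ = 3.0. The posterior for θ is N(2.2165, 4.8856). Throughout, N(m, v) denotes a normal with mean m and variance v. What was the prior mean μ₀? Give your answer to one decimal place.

μ₀ = -5.9

With known observation variance, the Normal–Normal posterior has precision τ_n = τ₀ + n/σ² and mean μ_n = (τ₀μ₀ + (n/σ²)x̄)/τ_n.
Here τ₀ = 1/55.5 = 0.018018 and τ_data = 21/112.5 = 0.186667, so τ_n = 0.204685.
Rearranging for μ₀: μ₀ = (μ_n·τ_n − τ_data·x̄)/τ₀ = (2.2165·0.204685 − 0.186667·3.0) / 0.018018 = -0.106317/0.018018 ≈ -5.9.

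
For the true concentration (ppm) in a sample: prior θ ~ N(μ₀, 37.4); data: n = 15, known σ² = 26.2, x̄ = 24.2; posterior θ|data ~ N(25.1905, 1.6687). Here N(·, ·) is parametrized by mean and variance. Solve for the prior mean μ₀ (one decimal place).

The posterior mean is a precision-weighted average: μ_n = (τ₀μ₀ + τ_data·x̄)/(τ₀+τ_data), with τ₀=1/σ₀² and τ_data=n/σ².
Here τ₀ = 1/37.4 = 0.026738 and τ_data = 15/26.2 = 0.572519, so τ_n = 0.599257.
Rearranging for μ₀: μ₀ = (μ_n·τ_n − τ_data·x̄)/τ₀ = (25.1905·0.599257 − 0.572519·24.2) / 0.026738 = 1.240624/0.026738 ≈ 46.4.

μ₀ = 46.4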